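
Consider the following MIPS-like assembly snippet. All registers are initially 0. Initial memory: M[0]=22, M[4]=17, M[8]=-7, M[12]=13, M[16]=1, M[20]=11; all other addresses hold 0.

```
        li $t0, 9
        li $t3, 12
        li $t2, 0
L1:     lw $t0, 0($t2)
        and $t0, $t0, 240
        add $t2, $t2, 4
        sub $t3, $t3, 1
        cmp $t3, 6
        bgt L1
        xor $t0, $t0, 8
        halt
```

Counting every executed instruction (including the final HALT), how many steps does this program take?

41

$t0=9
$t3=12
$t2=0
$t0=M[0]=22
$t0=22&240=16
$t2=0+4=4
$t3=12-1=11
cmp $t3, 6  (cmp 11,6)
bgt L1: taken
$t0=M[4]=17
$t0=17&240=16
$t2=4+4=8
$t3=11-1=10
cmp $t3, 6  (cmp 10,6)
bgt L1: taken
$t0=M[8]=-7
$t0=(-7)&240=240
$t2=8+4=12
$t3=10-1=9
cmp $t3, 6  (cmp 9,6)
bgt L1: taken
$t0=M[12]=13
$t0=13&240=0
$t2=12+4=16
$t3=9-1=8
cmp $t3, 6  (cmp 8,6)
bgt L1: taken
$t0=M[16]=1
$t0=1&240=0
$t2=16+4=20
$t3=8-1=7
cmp $t3, 6  (cmp 7,6)
bgt L1: taken
$t0=M[20]=11
$t0=11&240=0
$t2=20+4=24
$t3=7-1=6
cmp $t3, 6  (cmp 6,6)
bgt L1: not taken
$t0=0^8=8
halt.
Total executed instructions: 41.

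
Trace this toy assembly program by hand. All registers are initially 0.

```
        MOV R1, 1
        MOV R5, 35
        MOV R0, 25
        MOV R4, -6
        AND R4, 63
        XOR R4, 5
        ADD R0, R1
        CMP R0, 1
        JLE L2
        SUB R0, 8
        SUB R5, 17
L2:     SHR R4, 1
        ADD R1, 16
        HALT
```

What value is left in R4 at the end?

31

after MOV R1, 1: R1=1
after MOV R5, 35: R5=35
after MOV R0, 25: R0=25
after MOV R4, -6: R4=-6
after AND R4, 63: R4=(-6)&63=58
after XOR R4, 5: R4=58^5=63
after ADD R0, R1: R0=25+1=26
CMP R0, 1  (cmp 26,1)
JLE L2: not taken
after SUB R0, 8: R0=26-8=18
after SUB R5, 17: R5=35-17=18
after SHR R4, 1: R4=63>>1=31
after ADD R1, 16: R1=1+16=17
halt.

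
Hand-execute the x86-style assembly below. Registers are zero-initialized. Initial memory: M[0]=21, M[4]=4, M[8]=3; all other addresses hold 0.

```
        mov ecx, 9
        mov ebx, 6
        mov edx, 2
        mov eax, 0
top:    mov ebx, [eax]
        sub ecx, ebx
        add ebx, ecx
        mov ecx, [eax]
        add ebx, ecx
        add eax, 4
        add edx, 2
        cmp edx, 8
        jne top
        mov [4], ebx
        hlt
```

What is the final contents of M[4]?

7

mov ecx, 9 → ecx=9
mov ebx, 6 → ebx=6
mov edx, 2 → edx=2
mov eax, 0 → eax=0
mov ebx, [eax] → ebx=M[0]=21
sub ecx, ebx → ecx=9-21=-12
add ebx, ecx → ebx=21+(-12)=9
mov ecx, [eax] → ecx=M[0]=21
add ebx, ecx → ebx=9+21=30
add eax, 4 → eax=0+4=4
add edx, 2 → edx=2+2=4
cmp edx, 8  (cmp 4,8)
jne top: taken
mov ebx, [eax] → ebx=M[4]=4
sub ecx, ebx → ecx=21-4=17
add ebx, ecx → ebx=4+17=21
mov ecx, [eax] → ecx=M[4]=4
add ebx, ecx → ebx=21+4=25
add eax, 4 → eax=4+4=8
add edx, 2 → edx=4+2=6
cmp edx, 8  (cmp 6,8)
jne top: taken
mov ebx, [eax] → ebx=M[8]=3
sub ecx, ebx → ecx=4-3=1
add ebx, ecx → ebx=3+1=4
mov ecx, [eax] → ecx=M[8]=3
add ebx, ecx → ebx=4+3=7
add eax, 4 → eax=8+4=12
add edx, 2 → edx=6+2=8
cmp edx, 8  (cmp 8,8)
jne top: not taken
mov [4], ebx → M[4]=7
halt.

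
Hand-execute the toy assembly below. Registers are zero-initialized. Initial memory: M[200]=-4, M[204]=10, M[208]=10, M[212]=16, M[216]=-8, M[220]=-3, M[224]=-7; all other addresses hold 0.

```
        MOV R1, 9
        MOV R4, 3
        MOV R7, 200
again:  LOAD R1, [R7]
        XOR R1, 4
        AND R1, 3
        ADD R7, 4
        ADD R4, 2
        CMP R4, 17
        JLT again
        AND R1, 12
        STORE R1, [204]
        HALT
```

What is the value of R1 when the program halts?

MOV R1, 9 → R1=9
MOV R4, 3 → R4=3
MOV R7, 200 → R7=200
LOAD R1, [R7] → R1=M[200]=-4
XOR R1, 4 → R1=(-4)^4=-8
AND R1, 3 → R1=(-8)&3=0
ADD R7, 4 → R7=200+4=204
ADD R4, 2 → R4=3+2=5
CMP R4, 17  (cmp 5,17)
JLT again: taken
LOAD R1, [R7] → R1=M[204]=10
XOR R1, 4 → R1=10^4=14
AND R1, 3 → R1=14&3=2
ADD R7, 4 → R7=204+4=208
ADD R4, 2 → R4=5+2=7
CMP R4, 17  (cmp 7,17)
JLT again: taken
LOAD R1, [R7] → R1=M[208]=10
XOR R1, 4 → R1=10^4=14
AND R1, 3 → R1=14&3=2
ADD R7, 4 → R7=208+4=212
ADD R4, 2 → R4=7+2=9
CMP R4, 17  (cmp 9,17)
JLT again: taken
LOAD R1, [R7] → R1=M[212]=16
XOR R1, 4 → R1=16^4=20
AND R1, 3 → R1=20&3=0
ADD R7, 4 → R7=212+4=216
ADD R4, 2 → R4=9+2=11
CMP R4, 17  (cmp 11,17)
JLT again: taken
LOAD R1, [R7] → R1=M[216]=-8
XOR R1, 4 → R1=(-8)^4=-4
AND R1, 3 → R1=(-4)&3=0
ADD R7, 4 → R7=216+4=220
ADD R4, 2 → R4=11+2=13
CMP R4, 17  (cmp 13,17)
JLT again: taken
LOAD R1, [R7] → R1=M[220]=-3
XOR R1, 4 → R1=(-3)^4=-7
AND R1, 3 → R1=(-7)&3=1
ADD R7, 4 → R7=220+4=224
ADD R4, 2 → R4=13+2=15
CMP R4, 17  (cmp 15,17)
JLT again: taken
LOAD R1, [R7] → R1=M[224]=-7
XOR R1, 4 → R1=(-7)^4=-3
AND R1, 3 → R1=(-3)&3=1
ADD R7, 4 → R7=224+4=228
ADD R4, 2 → R4=15+2=17
CMP R4, 17  (cmp 17,17)
JLT again: not taken
AND R1, 12 → R1=1&12=0
STORE R1, [204] → M[204]=0
halt.

0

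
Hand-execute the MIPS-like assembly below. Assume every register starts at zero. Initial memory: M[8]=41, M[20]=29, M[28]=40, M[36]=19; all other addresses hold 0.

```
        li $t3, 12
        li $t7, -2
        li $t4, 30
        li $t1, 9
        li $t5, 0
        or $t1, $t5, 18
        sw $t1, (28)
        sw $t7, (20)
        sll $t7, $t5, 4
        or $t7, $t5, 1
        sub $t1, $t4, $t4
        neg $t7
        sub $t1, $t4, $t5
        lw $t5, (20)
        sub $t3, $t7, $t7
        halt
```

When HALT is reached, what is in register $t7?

after li $t3, 12: $t3=12
after li $t7, -2: $t7=-2
after li $t4, 30: $t4=30
after li $t1, 9: $t1=9
after li $t5, 0: $t5=0
after or $t1, $t5, 18: $t1=0|18=18
sw $t1, (28) → M[28]=18
sw $t7, (20) → M[20]=-2
after sll $t7, $t5, 4: $t7=0<<4=0
after or $t7, $t5, 1: $t7=0|1=1
after sub $t1, $t4, $t4: $t1=30-30=0
after neg $t7: $t7=-(1)=-1
after sub $t1, $t4, $t5: $t1=30-0=30
after lw $t5, (20): $t5=M[20]=-2
after sub $t3, $t7, $t7: $t3=(-1)-(-1)=0
halt.

-1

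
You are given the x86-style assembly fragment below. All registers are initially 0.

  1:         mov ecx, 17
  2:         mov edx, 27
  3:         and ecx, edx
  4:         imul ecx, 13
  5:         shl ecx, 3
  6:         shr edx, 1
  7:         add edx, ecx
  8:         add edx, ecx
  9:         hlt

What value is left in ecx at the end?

ecx=17
edx=27
ecx=17&27=17
ecx=17*13=221
ecx=221<<3=1768
edx=27>>1=13
edx=13+1768=1781
edx=1781+1768=3549
halt.

1768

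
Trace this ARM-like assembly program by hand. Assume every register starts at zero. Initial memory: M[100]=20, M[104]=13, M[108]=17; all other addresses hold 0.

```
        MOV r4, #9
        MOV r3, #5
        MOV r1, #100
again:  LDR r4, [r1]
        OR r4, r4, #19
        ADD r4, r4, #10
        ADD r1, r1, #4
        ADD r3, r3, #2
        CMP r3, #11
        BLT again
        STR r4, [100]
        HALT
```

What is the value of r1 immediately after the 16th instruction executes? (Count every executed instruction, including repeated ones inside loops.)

108

after MOV r4, #9: r4=9
after MOV r3, #5: r3=5
after MOV r1, #100: r1=100
after LDR r4, [r1]: r4=M[100]=20
after OR r4, r4, #19: r4=20|19=23
after ADD r4, r4, #10: r4=23+10=33
after ADD r1, r1, #4: r1=100+4=104
after ADD r3, r3, #2: r3=5+2=7
CMP r3, #11  (cmp 7,11)
BLT again: taken
after LDR r4, [r1]: r4=M[104]=13
after OR r4, r4, #19: r4=13|19=31
after ADD r4, r4, #10: r4=31+10=41
after ADD r1, r1, #4: r1=104+4=108
after ADD r3, r3, #2: r3=7+2=9
CMP r3, #11  (cmp 9,11)
After step 16: r1 = 108.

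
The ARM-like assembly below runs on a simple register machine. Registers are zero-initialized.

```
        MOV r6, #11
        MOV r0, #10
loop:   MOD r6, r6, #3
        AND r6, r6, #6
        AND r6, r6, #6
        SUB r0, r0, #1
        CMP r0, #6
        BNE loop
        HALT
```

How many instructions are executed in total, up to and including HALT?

MOV r6, #11 → r6=11
MOV r0, #10 → r0=10
MOD r6, r6, #3 → r6=11%3=2
AND r6, r6, #6 → r6=2&6=2
AND r6, r6, #6 → r6=2&6=2
SUB r0, r0, #1 → r0=10-1=9
CMP r0, #6  (cmp 9,6)
BNE loop: taken
MOD r6, r6, #3 → r6=2%3=2
AND r6, r6, #6 → r6=2&6=2
AND r6, r6, #6 → r6=2&6=2
SUB r0, r0, #1 → r0=9-1=8
CMP r0, #6  (cmp 8,6)
BNE loop: taken
MOD r6, r6, #3 → r6=2%3=2
AND r6, r6, #6 → r6=2&6=2
AND r6, r6, #6 → r6=2&6=2
SUB r0, r0, #1 → r0=8-1=7
CMP r0, #6  (cmp 7,6)
BNE loop: taken
MOD r6, r6, #3 → r6=2%3=2
AND r6, r6, #6 → r6=2&6=2
AND r6, r6, #6 → r6=2&6=2
SUB r0, r0, #1 → r0=7-1=6
CMP r0, #6  (cmp 6,6)
BNE loop: not taken
halt.
Total executed instructions: 27.

27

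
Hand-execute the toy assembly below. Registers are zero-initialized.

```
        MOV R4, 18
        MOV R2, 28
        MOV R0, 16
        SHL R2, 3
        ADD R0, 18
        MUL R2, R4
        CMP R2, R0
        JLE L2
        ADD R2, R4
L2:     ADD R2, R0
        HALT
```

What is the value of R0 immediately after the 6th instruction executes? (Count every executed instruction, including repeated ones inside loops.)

R4=18
R2=28
R0=16
R2=28<<3=224
R0=16+18=34
R2=224*18=4032
After step 6: R0 = 34.

34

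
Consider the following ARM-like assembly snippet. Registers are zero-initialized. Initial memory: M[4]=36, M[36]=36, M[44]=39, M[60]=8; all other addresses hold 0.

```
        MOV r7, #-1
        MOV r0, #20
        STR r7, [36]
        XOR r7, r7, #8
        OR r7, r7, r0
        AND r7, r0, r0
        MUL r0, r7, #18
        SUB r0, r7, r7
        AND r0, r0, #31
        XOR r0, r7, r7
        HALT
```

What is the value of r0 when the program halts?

0

MOV r7, #-1 → r7=-1
MOV r0, #20 → r0=20
STR r7, [36] → M[36]=-1
XOR r7, r7, #8 → r7=(-1)^8=-9
OR r7, r7, r0 → r7=(-9)|20=-9
AND r7, r0, r0 → r7=20&20=20
MUL r0, r7, #18 → r0=20*18=360
SUB r0, r7, r7 → r0=20-20=0
AND r0, r0, #31 → r0=0&31=0
XOR r0, r7, r7 → r0=20^20=0
halt.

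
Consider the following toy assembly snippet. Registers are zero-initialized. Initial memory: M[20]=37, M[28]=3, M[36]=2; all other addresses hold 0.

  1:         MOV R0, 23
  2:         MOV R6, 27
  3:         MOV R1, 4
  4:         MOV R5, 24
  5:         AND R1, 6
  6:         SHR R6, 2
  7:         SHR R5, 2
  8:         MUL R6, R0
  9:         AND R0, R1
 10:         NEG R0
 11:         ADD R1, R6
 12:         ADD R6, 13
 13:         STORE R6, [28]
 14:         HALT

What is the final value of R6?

R0=23
R6=27
R1=4
R5=24
R1=4&6=4
R6=27>>2=6
R5=24>>2=6
R6=6*23=138
R0=23&4=4
R0=-(4)=-4
R1=4+138=142
R6=138+13=151
STORE R6, [28] → M[28]=151
halt.

151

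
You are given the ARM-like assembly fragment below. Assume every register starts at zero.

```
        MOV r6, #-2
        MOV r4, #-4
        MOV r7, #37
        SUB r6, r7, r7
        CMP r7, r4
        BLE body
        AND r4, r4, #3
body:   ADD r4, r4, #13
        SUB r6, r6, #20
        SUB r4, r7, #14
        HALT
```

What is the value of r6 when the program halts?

MOV r6, #-2 → r6=-2
MOV r4, #-4 → r4=-4
MOV r7, #37 → r7=37
SUB r6, r7, r7 → r6=37-37=0
CMP r7, r4  (cmp 37,-4)
BLE body: not taken
AND r4, r4, #3 → r4=(-4)&3=0
ADD r4, r4, #13 → r4=0+13=13
SUB r6, r6, #20 → r6=0-20=-20
SUB r4, r7, #14 → r4=37-14=23
halt.

-20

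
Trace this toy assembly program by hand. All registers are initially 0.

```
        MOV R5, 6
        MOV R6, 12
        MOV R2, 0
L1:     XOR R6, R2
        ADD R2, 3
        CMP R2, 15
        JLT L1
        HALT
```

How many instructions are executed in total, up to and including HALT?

24

after MOV R5, 6: R5=6
after MOV R6, 12: R6=12
after MOV R2, 0: R2=0
after XOR R6, R2: R6=12^0=12
after ADD R2, 3: R2=0+3=3
CMP R2, 15  (cmp 3,15)
JLT L1: taken
after XOR R6, R2: R6=12^3=15
after ADD R2, 3: R2=3+3=6
CMP R2, 15  (cmp 6,15)
JLT L1: taken
after XOR R6, R2: R6=15^6=9
after ADD R2, 3: R2=6+3=9
CMP R2, 15  (cmp 9,15)
JLT L1: taken
after XOR R6, R2: R6=9^9=0
after ADD R2, 3: R2=9+3=12
CMP R2, 15  (cmp 12,15)
JLT L1: taken
after XOR R6, R2: R6=0^12=12
after ADD R2, 3: R2=12+3=15
CMP R2, 15  (cmp 15,15)
JLT L1: not taken
halt.
Total executed instructions: 24.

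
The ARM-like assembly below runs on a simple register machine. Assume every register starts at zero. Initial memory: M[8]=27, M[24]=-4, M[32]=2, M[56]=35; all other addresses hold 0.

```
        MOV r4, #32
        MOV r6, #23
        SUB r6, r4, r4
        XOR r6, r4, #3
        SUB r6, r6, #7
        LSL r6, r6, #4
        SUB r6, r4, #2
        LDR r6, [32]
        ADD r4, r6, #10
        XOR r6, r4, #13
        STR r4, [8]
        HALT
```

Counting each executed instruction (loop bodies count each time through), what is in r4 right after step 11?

12

r4=32
r6=23
r6=32-32=0
r6=32^3=35
r6=35-7=28
r6=28<<4=448
r6=32-2=30
r6=M[32]=2
r4=2+10=12
r6=12^13=1
STR r4, [8] → M[8]=12
After step 11: r4 = 12.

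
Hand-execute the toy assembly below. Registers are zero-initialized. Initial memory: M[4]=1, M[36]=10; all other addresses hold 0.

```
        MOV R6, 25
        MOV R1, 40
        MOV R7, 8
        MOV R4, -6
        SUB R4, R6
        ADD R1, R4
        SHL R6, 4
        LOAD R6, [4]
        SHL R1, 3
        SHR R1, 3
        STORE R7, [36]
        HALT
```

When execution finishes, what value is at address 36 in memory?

after MOV R6, 25: R6=25
after MOV R1, 40: R1=40
after MOV R7, 8: R7=8
after MOV R4, -6: R4=-6
after SUB R4, R6: R4=(-6)-25=-31
after ADD R1, R4: R1=40+(-31)=9
after SHL R6, 4: R6=25<<4=400
after LOAD R6, [4]: R6=M[4]=1
after SHL R1, 3: R1=9<<3=72
after SHR R1, 3: R1=72>>3=9
STORE R7, [36] → M[36]=8
halt.

8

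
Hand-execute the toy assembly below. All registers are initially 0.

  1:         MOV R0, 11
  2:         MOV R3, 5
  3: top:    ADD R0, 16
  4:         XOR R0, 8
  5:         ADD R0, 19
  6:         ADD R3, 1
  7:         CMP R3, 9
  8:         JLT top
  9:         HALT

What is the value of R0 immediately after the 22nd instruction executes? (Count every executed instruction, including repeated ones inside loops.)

MOV R0, 11 → R0=11
MOV R3, 5 → R3=5
ADD R0, 16 → R0=11+16=27
XOR R0, 8 → R0=27^8=19
ADD R0, 19 → R0=19+19=38
ADD R3, 1 → R3=5+1=6
CMP R3, 9  (cmp 6,9)
JLT top: taken
ADD R0, 16 → R0=38+16=54
XOR R0, 8 → R0=54^8=62
ADD R0, 19 → R0=62+19=81
ADD R3, 1 → R3=6+1=7
CMP R3, 9  (cmp 7,9)
JLT top: taken
ADD R0, 16 → R0=81+16=97
XOR R0, 8 → R0=97^8=105
ADD R0, 19 → R0=105+19=124
ADD R3, 1 → R3=7+1=8
CMP R3, 9  (cmp 8,9)
JLT top: taken
ADD R0, 16 → R0=124+16=140
XOR R0, 8 → R0=140^8=132
After step 22: R0 = 132.

132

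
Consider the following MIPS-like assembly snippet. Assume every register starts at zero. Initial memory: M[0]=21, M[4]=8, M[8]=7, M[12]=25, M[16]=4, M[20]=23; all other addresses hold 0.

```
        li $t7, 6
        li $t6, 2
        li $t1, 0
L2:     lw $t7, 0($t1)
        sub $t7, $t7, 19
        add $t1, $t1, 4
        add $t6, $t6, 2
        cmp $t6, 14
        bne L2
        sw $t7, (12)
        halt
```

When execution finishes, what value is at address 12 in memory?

$t7=6
$t6=2
$t1=0
$t7=M[0]=21
$t7=21-19=2
$t1=0+4=4
$t6=2+2=4
cmp $t6, 14  (cmp 4,14)
bne L2: taken
$t7=M[4]=8
$t7=8-19=-11
$t1=4+4=8
$t6=4+2=6
cmp $t6, 14  (cmp 6,14)
bne L2: taken
$t7=M[8]=7
$t7=7-19=-12
$t1=8+4=12
$t6=6+2=8
cmp $t6, 14  (cmp 8,14)
bne L2: taken
$t7=M[12]=25
$t7=25-19=6
$t1=12+4=16
$t6=8+2=10
cmp $t6, 14  (cmp 10,14)
bne L2: taken
$t7=M[16]=4
$t7=4-19=-15
$t1=16+4=20
$t6=10+2=12
cmp $t6, 14  (cmp 12,14)
bne L2: taken
$t7=M[20]=23
$t7=23-19=4
$t1=20+4=24
$t6=12+2=14
cmp $t6, 14  (cmp 14,14)
bne L2: not taken
sw $t7, (12) → M[12]=4
halt.

4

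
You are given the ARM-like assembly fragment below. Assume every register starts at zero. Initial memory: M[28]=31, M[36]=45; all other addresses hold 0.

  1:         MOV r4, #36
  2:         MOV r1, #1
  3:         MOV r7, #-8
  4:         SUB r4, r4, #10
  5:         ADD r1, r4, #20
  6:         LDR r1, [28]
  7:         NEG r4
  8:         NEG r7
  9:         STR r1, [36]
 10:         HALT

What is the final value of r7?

r4=36
r1=1
r7=-8
r4=36-10=26
r1=26+20=46
r1=M[28]=31
r4=-(26)=-26
r7=-(-8)=8
STR r1, [36] → M[36]=31
halt.

8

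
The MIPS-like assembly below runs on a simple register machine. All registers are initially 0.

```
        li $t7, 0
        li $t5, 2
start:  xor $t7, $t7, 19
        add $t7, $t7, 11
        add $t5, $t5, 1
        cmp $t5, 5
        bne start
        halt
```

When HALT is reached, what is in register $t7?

22

after li $t7, 0: $t7=0
after li $t5, 2: $t5=2
after xor $t7, $t7, 19: $t7=0^19=19
after add $t7, $t7, 11: $t7=19+11=30
after add $t5, $t5, 1: $t5=2+1=3
cmp $t5, 5  (cmp 3,5)
bne start: taken
after xor $t7, $t7, 19: $t7=30^19=13
after add $t7, $t7, 11: $t7=13+11=24
after add $t5, $t5, 1: $t5=3+1=4
cmp $t5, 5  (cmp 4,5)
bne start: taken
after xor $t7, $t7, 19: $t7=24^19=11
after add $t7, $t7, 11: $t7=11+11=22
after add $t5, $t5, 1: $t5=4+1=5
cmp $t5, 5  (cmp 5,5)
bne start: not taken
halt.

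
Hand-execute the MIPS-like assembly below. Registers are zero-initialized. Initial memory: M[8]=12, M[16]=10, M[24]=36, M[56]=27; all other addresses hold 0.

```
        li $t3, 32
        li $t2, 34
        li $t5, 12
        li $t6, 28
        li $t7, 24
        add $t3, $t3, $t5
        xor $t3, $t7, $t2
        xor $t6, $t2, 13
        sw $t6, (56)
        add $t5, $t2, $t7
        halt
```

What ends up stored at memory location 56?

47

after li $t3, 32: $t3=32
after li $t2, 34: $t2=34
after li $t5, 12: $t5=12
after li $t6, 28: $t6=28
after li $t7, 24: $t7=24
after add $t3, $t3, $t5: $t3=32+12=44
after xor $t3, $t7, $t2: $t3=24^34=58
after xor $t6, $t2, 13: $t6=34^13=47
sw $t6, (56) → M[56]=47
after add $t5, $t2, $t7: $t5=34+24=58
halt.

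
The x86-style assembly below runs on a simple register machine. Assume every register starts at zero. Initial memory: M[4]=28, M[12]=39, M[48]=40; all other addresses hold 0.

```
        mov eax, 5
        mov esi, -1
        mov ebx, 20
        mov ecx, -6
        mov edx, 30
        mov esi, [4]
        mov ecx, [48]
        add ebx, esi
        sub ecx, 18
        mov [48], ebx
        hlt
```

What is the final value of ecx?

22

eax=5
esi=-1
ebx=20
ecx=-6
edx=30
esi=M[4]=28
ecx=M[48]=40
ebx=20+28=48
ecx=40-18=22
mov [48], ebx → M[48]=48
halt.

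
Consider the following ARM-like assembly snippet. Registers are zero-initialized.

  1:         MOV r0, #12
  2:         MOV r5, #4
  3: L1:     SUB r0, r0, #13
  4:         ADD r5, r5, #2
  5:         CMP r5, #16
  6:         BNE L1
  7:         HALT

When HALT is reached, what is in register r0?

MOV r0, #12 → r0=12
MOV r5, #4 → r5=4
SUB r0, r0, #13 → r0=12-13=-1
ADD r5, r5, #2 → r5=4+2=6
CMP r5, #16  (cmp 6,16)
BNE L1: taken
SUB r0, r0, #13 → r0=(-1)-13=-14
ADD r5, r5, #2 → r5=6+2=8
CMP r5, #16  (cmp 8,16)
BNE L1: taken
SUB r0, r0, #13 → r0=(-14)-13=-27
ADD r5, r5, #2 → r5=8+2=10
CMP r5, #16  (cmp 10,16)
BNE L1: taken
SUB r0, r0, #13 → r0=(-27)-13=-40
ADD r5, r5, #2 → r5=10+2=12
CMP r5, #16  (cmp 12,16)
BNE L1: taken
SUB r0, r0, #13 → r0=(-40)-13=-53
ADD r5, r5, #2 → r5=12+2=14
CMP r5, #16  (cmp 14,16)
BNE L1: taken
SUB r0, r0, #13 → r0=(-53)-13=-66
ADD r5, r5, #2 → r5=14+2=16
CMP r5, #16  (cmp 16,16)
BNE L1: not taken
halt.

-66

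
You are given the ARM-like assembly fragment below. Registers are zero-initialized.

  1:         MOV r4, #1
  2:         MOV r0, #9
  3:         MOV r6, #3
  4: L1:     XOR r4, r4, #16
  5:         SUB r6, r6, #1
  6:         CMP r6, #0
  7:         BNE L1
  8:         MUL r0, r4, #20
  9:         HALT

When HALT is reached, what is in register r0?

340

r4=1
r0=9
r6=3
r4=1^16=17
r6=3-1=2
CMP r6, #0  (cmp 2,0)
BNE L1: taken
r4=17^16=1
r6=2-1=1
CMP r6, #0  (cmp 1,0)
BNE L1: taken
r4=1^16=17
r6=1-1=0
CMP r6, #0  (cmp 0,0)
BNE L1: not taken
r0=17*20=340
halt.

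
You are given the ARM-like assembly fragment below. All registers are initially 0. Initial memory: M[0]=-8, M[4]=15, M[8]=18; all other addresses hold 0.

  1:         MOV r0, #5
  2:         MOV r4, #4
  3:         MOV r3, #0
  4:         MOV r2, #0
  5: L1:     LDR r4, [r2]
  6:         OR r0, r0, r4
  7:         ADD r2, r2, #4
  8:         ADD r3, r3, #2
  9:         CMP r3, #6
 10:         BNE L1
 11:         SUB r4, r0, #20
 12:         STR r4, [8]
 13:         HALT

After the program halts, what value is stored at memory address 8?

r0=5
r4=4
r3=0
r2=0
r4=M[0]=-8
r0=5|(-8)=-3
r2=0+4=4
r3=0+2=2
CMP r3, #6  (cmp 2,6)
BNE L1: taken
r4=M[4]=15
r0=(-3)|15=-1
r2=4+4=8
r3=2+2=4
CMP r3, #6  (cmp 4,6)
BNE L1: taken
r4=M[8]=18
r0=(-1)|18=-1
r2=8+4=12
r3=4+2=6
CMP r3, #6  (cmp 6,6)
BNE L1: not taken
r4=(-1)-20=-21
STR r4, [8] → M[8]=-21
halt.

-21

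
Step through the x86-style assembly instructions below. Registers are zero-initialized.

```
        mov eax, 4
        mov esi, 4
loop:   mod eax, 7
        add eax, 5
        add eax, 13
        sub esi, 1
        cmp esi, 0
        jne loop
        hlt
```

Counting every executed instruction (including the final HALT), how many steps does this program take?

eax=4
esi=4
eax=4%7=4
eax=4+5=9
eax=9+13=22
esi=4-1=3
cmp esi, 0  (cmp 3,0)
jne loop: taken
eax=22%7=1
eax=1+5=6
eax=6+13=19
esi=3-1=2
cmp esi, 0  (cmp 2,0)
jne loop: taken
eax=19%7=5
eax=5+5=10
eax=10+13=23
esi=2-1=1
cmp esi, 0  (cmp 1,0)
jne loop: taken
eax=23%7=2
eax=2+5=7
eax=7+13=20
esi=1-1=0
cmp esi, 0  (cmp 0,0)
jne loop: not taken
halt.
Total executed instructions: 27.

27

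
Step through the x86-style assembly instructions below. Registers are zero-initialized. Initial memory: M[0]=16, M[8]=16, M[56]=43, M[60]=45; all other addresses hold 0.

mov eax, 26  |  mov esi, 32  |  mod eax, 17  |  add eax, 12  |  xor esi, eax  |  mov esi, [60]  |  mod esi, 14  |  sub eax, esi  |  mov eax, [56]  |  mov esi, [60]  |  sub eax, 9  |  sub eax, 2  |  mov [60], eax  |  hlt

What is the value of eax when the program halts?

eax=26
esi=32
eax=26%17=9
eax=9+12=21
esi=32^21=53
esi=M[60]=45
esi=45%14=3
eax=21-3=18
eax=M[56]=43
esi=M[60]=45
eax=43-9=34
eax=34-2=32
mov [60], eax → M[60]=32
halt.

32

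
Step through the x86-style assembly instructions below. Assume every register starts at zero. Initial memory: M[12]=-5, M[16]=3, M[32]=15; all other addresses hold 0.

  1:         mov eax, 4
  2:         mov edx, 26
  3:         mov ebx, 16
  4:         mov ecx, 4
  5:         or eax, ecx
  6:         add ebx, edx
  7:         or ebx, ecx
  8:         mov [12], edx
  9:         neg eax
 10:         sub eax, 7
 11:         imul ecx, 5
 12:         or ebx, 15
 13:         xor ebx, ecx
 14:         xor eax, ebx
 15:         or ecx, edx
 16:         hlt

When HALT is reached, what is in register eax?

-50

after mov eax, 4: eax=4
after mov edx, 26: edx=26
after mov ebx, 16: ebx=16
after mov ecx, 4: ecx=4
after or eax, ecx: eax=4|4=4
after add ebx, edx: ebx=16+26=42
after or ebx, ecx: ebx=42|4=46
mov [12], edx → M[12]=26
after neg eax: eax=-(4)=-4
after sub eax, 7: eax=(-4)-7=-11
after imul ecx, 5: ecx=4*5=20
after or ebx, 15: ebx=46|15=47
after xor ebx, ecx: ebx=47^20=59
after xor eax, ebx: eax=(-11)^59=-50
after or ecx, edx: ecx=20|26=30
halt.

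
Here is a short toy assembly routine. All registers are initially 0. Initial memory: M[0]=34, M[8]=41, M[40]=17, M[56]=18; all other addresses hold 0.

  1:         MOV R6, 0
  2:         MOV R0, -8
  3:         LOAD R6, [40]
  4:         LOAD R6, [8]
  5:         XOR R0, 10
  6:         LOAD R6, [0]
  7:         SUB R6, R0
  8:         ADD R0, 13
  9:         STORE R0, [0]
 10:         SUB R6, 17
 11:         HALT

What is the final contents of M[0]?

-1

after MOV R6, 0: R6=0
after MOV R0, -8: R0=-8
after LOAD R6, [40]: R6=M[40]=17
after LOAD R6, [8]: R6=M[8]=41
after XOR R0, 10: R0=(-8)^10=-14
after LOAD R6, [0]: R6=M[0]=34
after SUB R6, R0: R6=34-(-14)=48
after ADD R0, 13: R0=(-14)+13=-1
STORE R0, [0] → M[0]=-1
after SUB R6, 17: R6=48-17=31
halt.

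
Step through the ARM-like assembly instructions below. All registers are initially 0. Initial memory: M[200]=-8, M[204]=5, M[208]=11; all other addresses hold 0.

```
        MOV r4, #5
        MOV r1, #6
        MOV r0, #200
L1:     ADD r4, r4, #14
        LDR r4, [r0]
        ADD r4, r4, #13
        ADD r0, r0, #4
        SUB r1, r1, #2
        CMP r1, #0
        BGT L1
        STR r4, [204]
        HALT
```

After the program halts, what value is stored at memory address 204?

24

after MOV r4, #5: r4=5
after MOV r1, #6: r1=6
after MOV r0, #200: r0=200
after ADD r4, r4, #14: r4=5+14=19
after LDR r4, [r0]: r4=M[200]=-8
after ADD r4, r4, #13: r4=(-8)+13=5
after ADD r0, r0, #4: r0=200+4=204
after SUB r1, r1, #2: r1=6-2=4
CMP r1, #0  (cmp 4,0)
BGT L1: taken
after ADD r4, r4, #14: r4=5+14=19
after LDR r4, [r0]: r4=M[204]=5
after ADD r4, r4, #13: r4=5+13=18
after ADD r0, r0, #4: r0=204+4=208
after SUB r1, r1, #2: r1=4-2=2
CMP r1, #0  (cmp 2,0)
BGT L1: taken
after ADD r4, r4, #14: r4=18+14=32
after LDR r4, [r0]: r4=M[208]=11
after ADD r4, r4, #13: r4=11+13=24
after ADD r0, r0, #4: r0=208+4=212
after SUB r1, r1, #2: r1=2-2=0
CMP r1, #0  (cmp 0,0)
BGT L1: not taken
STR r4, [204] → M[204]=24
halt.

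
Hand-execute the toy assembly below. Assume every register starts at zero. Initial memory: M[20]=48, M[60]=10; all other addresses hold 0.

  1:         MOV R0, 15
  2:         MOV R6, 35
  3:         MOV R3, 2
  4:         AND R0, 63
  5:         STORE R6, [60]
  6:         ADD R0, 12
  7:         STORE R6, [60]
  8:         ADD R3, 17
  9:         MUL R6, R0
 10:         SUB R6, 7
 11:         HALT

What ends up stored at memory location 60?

R0=15
R6=35
R3=2
R0=15&63=15
STORE R6, [60] → M[60]=35
R0=15+12=27
STORE R6, [60] → M[60]=35
R3=2+17=19
R6=35*27=945
R6=945-7=938
halt.

35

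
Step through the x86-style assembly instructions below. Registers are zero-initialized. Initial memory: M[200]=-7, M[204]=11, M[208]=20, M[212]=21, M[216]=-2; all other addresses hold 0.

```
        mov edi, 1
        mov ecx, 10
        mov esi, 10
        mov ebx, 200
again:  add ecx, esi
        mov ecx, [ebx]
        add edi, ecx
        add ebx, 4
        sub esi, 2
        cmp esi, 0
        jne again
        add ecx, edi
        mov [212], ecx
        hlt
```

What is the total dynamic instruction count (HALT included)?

42

mov edi, 1 → edi=1
mov ecx, 10 → ecx=10
mov esi, 10 → esi=10
mov ebx, 200 → ebx=200
add ecx, esi → ecx=10+10=20
mov ecx, [ebx] → ecx=M[200]=-7
add edi, ecx → edi=1+(-7)=-6
add ebx, 4 → ebx=200+4=204
sub esi, 2 → esi=10-2=8
cmp esi, 0  (cmp 8,0)
jne again: taken
add ecx, esi → ecx=(-7)+8=1
mov ecx, [ebx] → ecx=M[204]=11
add edi, ecx → edi=(-6)+11=5
add ebx, 4 → ebx=204+4=208
sub esi, 2 → esi=8-2=6
cmp esi, 0  (cmp 6,0)
jne again: taken
add ecx, esi → ecx=11+6=17
mov ecx, [ebx] → ecx=M[208]=20
add edi, ecx → edi=5+20=25
add ebx, 4 → ebx=208+4=212
sub esi, 2 → esi=6-2=4
cmp esi, 0  (cmp 4,0)
jne again: taken
add ecx, esi → ecx=20+4=24
mov ecx, [ebx] → ecx=M[212]=21
add edi, ecx → edi=25+21=46
add ebx, 4 → ebx=212+4=216
sub esi, 2 → esi=4-2=2
cmp esi, 0  (cmp 2,0)
jne again: taken
add ecx, esi → ecx=21+2=23
mov ecx, [ebx] → ecx=M[216]=-2
add edi, ecx → edi=46+(-2)=44
add ebx, 4 → ebx=216+4=220
sub esi, 2 → esi=2-2=0
cmp esi, 0  (cmp 0,0)
jne again: not taken
add ecx, edi → ecx=(-2)+44=42
mov [212], ecx → M[212]=42
halt.
Total executed instructions: 42.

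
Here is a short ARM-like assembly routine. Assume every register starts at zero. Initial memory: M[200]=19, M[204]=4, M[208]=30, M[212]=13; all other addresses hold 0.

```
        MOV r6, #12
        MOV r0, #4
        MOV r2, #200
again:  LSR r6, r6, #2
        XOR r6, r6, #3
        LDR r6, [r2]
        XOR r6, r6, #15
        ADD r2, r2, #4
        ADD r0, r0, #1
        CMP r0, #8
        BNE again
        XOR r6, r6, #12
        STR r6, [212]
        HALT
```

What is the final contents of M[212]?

r6=12
r0=4
r2=200
r6=12>>2=3
r6=3^3=0
r6=M[200]=19
r6=19^15=28
r2=200+4=204
r0=4+1=5
CMP r0, #8  (cmp 5,8)
BNE again: taken
r6=28>>2=7
r6=7^3=4
r6=M[204]=4
r6=4^15=11
r2=204+4=208
r0=5+1=6
CMP r0, #8  (cmp 6,8)
BNE again: taken
r6=11>>2=2
r6=2^3=1
r6=M[208]=30
r6=30^15=17
r2=208+4=212
r0=6+1=7
CMP r0, #8  (cmp 7,8)
BNE again: taken
r6=17>>2=4
r6=4^3=7
r6=M[212]=13
r6=13^15=2
r2=212+4=216
r0=7+1=8
CMP r0, #8  (cmp 8,8)
BNE again: not taken
r6=2^12=14
STR r6, [212] → M[212]=14
halt.

14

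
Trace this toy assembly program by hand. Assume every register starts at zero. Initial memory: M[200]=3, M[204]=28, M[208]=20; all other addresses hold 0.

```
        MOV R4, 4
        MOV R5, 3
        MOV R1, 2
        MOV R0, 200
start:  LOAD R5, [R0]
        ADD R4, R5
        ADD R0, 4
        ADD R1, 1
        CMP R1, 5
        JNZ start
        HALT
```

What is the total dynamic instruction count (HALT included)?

23

R4=4
R5=3
R1=2
R0=200
R5=M[200]=3
R4=4+3=7
R0=200+4=204
R1=2+1=3
CMP R1, 5  (cmp 3,5)
JNZ start: taken
R5=M[204]=28
R4=7+28=35
R0=204+4=208
R1=3+1=4
CMP R1, 5  (cmp 4,5)
JNZ start: taken
R5=M[208]=20
R4=35+20=55
R0=208+4=212
R1=4+1=5
CMP R1, 5  (cmp 5,5)
JNZ start: not taken
halt.
Total executed instructions: 23.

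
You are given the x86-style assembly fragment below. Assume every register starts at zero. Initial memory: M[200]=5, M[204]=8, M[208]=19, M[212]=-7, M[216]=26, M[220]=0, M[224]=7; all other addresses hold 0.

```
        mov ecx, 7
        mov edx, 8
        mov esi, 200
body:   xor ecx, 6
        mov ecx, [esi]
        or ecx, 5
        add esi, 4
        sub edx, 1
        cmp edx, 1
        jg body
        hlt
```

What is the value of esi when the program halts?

after mov ecx, 7: ecx=7
after mov edx, 8: edx=8
after mov esi, 200: esi=200
after xor ecx, 6: ecx=7^6=1
after mov ecx, [esi]: ecx=M[200]=5
after or ecx, 5: ecx=5|5=5
after add esi, 4: esi=200+4=204
after sub edx, 1: edx=8-1=7
cmp edx, 1  (cmp 7,1)
jg body: taken
after xor ecx, 6: ecx=5^6=3
after mov ecx, [esi]: ecx=M[204]=8
after or ecx, 5: ecx=8|5=13
after add esi, 4: esi=204+4=208
after sub edx, 1: edx=7-1=6
cmp edx, 1  (cmp 6,1)
jg body: taken
after xor ecx, 6: ecx=13^6=11
after mov ecx, [esi]: ecx=M[208]=19
after or ecx, 5: ecx=19|5=23
after add esi, 4: esi=208+4=212
after sub edx, 1: edx=6-1=5
cmp edx, 1  (cmp 5,1)
jg body: taken
after xor ecx, 6: ecx=23^6=17
after mov ecx, [esi]: ecx=M[212]=-7
after or ecx, 5: ecx=(-7)|5=-3
after add esi, 4: esi=212+4=216
after sub edx, 1: edx=5-1=4
cmp edx, 1  (cmp 4,1)
jg body: taken
after xor ecx, 6: ecx=(-3)^6=-5
after mov ecx, [esi]: ecx=M[216]=26
after or ecx, 5: ecx=26|5=31
after add esi, 4: esi=216+4=220
after sub edx, 1: edx=4-1=3
cmp edx, 1  (cmp 3,1)
jg body: taken
after xor ecx, 6: ecx=31^6=25
after mov ecx, [esi]: ecx=M[220]=0
after or ecx, 5: ecx=0|5=5
after add esi, 4: esi=220+4=224
after sub edx, 1: edx=3-1=2
cmp edx, 1  (cmp 2,1)
jg body: taken
after xor ecx, 6: ecx=5^6=3
after mov ecx, [esi]: ecx=M[224]=7
after or ecx, 5: ecx=7|5=7
after add esi, 4: esi=224+4=228
after sub edx, 1: edx=2-1=1
cmp edx, 1  (cmp 1,1)
jg body: not taken
halt.

228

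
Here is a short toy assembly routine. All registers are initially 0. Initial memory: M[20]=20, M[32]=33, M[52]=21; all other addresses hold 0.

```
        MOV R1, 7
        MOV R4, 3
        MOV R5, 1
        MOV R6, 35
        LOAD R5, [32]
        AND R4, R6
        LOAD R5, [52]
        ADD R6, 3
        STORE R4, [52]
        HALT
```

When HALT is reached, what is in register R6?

38

after MOV R1, 7: R1=7
after MOV R4, 3: R4=3
after MOV R5, 1: R5=1
after MOV R6, 35: R6=35
after LOAD R5, [32]: R5=M[32]=33
after AND R4, R6: R4=3&35=3
after LOAD R5, [52]: R5=M[52]=21
after ADD R6, 3: R6=35+3=38
STORE R4, [52] → M[52]=3
halt.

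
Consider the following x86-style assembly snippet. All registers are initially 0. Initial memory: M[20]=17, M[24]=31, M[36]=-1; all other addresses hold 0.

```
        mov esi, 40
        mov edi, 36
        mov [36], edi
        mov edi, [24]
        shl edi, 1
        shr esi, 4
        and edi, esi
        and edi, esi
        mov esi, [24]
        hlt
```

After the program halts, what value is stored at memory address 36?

36

mov esi, 40 → esi=40
mov edi, 36 → edi=36
mov [36], edi → M[36]=36
mov edi, [24] → edi=M[24]=31
shl edi, 1 → edi=31<<1=62
shr esi, 4 → esi=40>>4=2
and edi, esi → edi=62&2=2
and edi, esi → edi=2&2=2
mov esi, [24] → esi=M[24]=31
halt.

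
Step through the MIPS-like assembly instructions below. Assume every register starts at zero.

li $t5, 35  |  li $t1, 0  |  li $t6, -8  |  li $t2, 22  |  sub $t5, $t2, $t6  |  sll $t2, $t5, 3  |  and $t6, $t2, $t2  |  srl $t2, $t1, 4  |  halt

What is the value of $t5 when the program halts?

after li $t5, 35: $t5=35
after li $t1, 0: $t1=0
after li $t6, -8: $t6=-8
after li $t2, 22: $t2=22
after sub $t5, $t2, $t6: $t5=22-(-8)=30
after sll $t2, $t5, 3: $t2=30<<3=240
after and $t6, $t2, $t2: $t6=240&240=240
after srl $t2, $t1, 4: $t2=0>>4=0
halt.

30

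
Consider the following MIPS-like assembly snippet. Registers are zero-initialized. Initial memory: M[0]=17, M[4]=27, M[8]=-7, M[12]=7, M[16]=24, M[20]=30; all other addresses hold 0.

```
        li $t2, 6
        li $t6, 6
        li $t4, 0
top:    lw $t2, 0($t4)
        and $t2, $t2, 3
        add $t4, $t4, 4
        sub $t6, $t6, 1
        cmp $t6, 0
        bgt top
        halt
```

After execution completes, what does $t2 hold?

li $t2, 6 → $t2=6
li $t6, 6 → $t6=6
li $t4, 0 → $t4=0
lw $t2, 0($t4) → $t2=M[0]=17
and $t2, $t2, 3 → $t2=17&3=1
add $t4, $t4, 4 → $t4=0+4=4
sub $t6, $t6, 1 → $t6=6-1=5
cmp $t6, 0  (cmp 5,0)
bgt top: taken
lw $t2, 0($t4) → $t2=M[4]=27
and $t2, $t2, 3 → $t2=27&3=3
add $t4, $t4, 4 → $t4=4+4=8
sub $t6, $t6, 1 → $t6=5-1=4
cmp $t6, 0  (cmp 4,0)
bgt top: taken
lw $t2, 0($t4) → $t2=M[8]=-7
and $t2, $t2, 3 → $t2=(-7)&3=1
add $t4, $t4, 4 → $t4=8+4=12
sub $t6, $t6, 1 → $t6=4-1=3
cmp $t6, 0  (cmp 3,0)
bgt top: taken
lw $t2, 0($t4) → $t2=M[12]=7
and $t2, $t2, 3 → $t2=7&3=3
add $t4, $t4, 4 → $t4=12+4=16
sub $t6, $t6, 1 → $t6=3-1=2
cmp $t6, 0  (cmp 2,0)
bgt top: taken
lw $t2, 0($t4) → $t2=M[16]=24
and $t2, $t2, 3 → $t2=24&3=0
add $t4, $t4, 4 → $t4=16+4=20
sub $t6, $t6, 1 → $t6=2-1=1
cmp $t6, 0  (cmp 1,0)
bgt top: taken
lw $t2, 0($t4) → $t2=M[20]=30
and $t2, $t2, 3 → $t2=30&3=2
add $t4, $t4, 4 → $t4=20+4=24
sub $t6, $t6, 1 → $t6=1-1=0
cmp $t6, 0  (cmp 0,0)
bgt top: not taken
halt.

2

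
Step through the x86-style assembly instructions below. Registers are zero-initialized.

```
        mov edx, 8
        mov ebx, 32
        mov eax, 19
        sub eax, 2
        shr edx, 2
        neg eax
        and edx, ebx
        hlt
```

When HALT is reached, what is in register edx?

after mov edx, 8: edx=8
after mov ebx, 32: ebx=32
after mov eax, 19: eax=19
after sub eax, 2: eax=19-2=17
after shr edx, 2: edx=8>>2=2
after neg eax: eax=-(17)=-17
after and edx, ebx: edx=2&32=0
halt.

0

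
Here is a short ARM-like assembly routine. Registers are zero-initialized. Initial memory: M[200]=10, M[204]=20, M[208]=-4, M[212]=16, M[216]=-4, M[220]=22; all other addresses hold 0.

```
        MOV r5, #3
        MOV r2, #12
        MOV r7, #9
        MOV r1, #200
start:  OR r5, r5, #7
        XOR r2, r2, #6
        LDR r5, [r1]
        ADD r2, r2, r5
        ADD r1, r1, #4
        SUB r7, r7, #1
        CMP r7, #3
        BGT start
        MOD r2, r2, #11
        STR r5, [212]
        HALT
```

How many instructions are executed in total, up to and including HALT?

55

after MOV r5, #3: r5=3
after MOV r2, #12: r2=12
after MOV r7, #9: r7=9
after MOV r1, #200: r1=200
after OR r5, r5, #7: r5=3|7=7
after XOR r2, r2, #6: r2=12^6=10
after LDR r5, [r1]: r5=M[200]=10
after ADD r2, r2, r5: r2=10+10=20
after ADD r1, r1, #4: r1=200+4=204
after SUB r7, r7, #1: r7=9-1=8
CMP r7, #3  (cmp 8,3)
BGT start: taken
after OR r5, r5, #7: r5=10|7=15
after XOR r2, r2, #6: r2=20^6=18
after LDR r5, [r1]: r5=M[204]=20
after ADD r2, r2, r5: r2=18+20=38
after ADD r1, r1, #4: r1=204+4=208
after SUB r7, r7, #1: r7=8-1=7
CMP r7, #3  (cmp 7,3)
BGT start: taken
after OR r5, r5, #7: r5=20|7=23
after XOR r2, r2, #6: r2=38^6=32
after LDR r5, [r1]: r5=M[208]=-4
after ADD r2, r2, r5: r2=32+(-4)=28
after ADD r1, r1, #4: r1=208+4=212
after SUB r7, r7, #1: r7=7-1=6
CMP r7, #3  (cmp 6,3)
BGT start: taken
after OR r5, r5, #7: r5=(-4)|7=-1
after XOR r2, r2, #6: r2=28^6=26
after LDR r5, [r1]: r5=M[212]=16
after ADD r2, r2, r5: r2=26+16=42
after ADD r1, r1, #4: r1=212+4=216
after SUB r7, r7, #1: r7=6-1=5
CMP r7, #3  (cmp 5,3)
BGT start: taken
after OR r5, r5, #7: r5=16|7=23
after XOR r2, r2, #6: r2=42^6=44
after LDR r5, [r1]: r5=M[216]=-4
after ADD r2, r2, r5: r2=44+(-4)=40
after ADD r1, r1, #4: r1=216+4=220
after SUB r7, r7, #1: r7=5-1=4
CMP r7, #3  (cmp 4,3)
BGT start: taken
after OR r5, r5, #7: r5=(-4)|7=-1
after XOR r2, r2, #6: r2=40^6=46
after LDR r5, [r1]: r5=M[220]=22
after ADD r2, r2, r5: r2=46+22=68
after ADD r1, r1, #4: r1=220+4=224
after SUB r7, r7, #1: r7=4-1=3
CMP r7, #3  (cmp 3,3)
BGT start: not taken
after MOD r2, r2, #11: r2=68%11=2
STR r5, [212] → M[212]=22
halt.
Total executed instructions: 55.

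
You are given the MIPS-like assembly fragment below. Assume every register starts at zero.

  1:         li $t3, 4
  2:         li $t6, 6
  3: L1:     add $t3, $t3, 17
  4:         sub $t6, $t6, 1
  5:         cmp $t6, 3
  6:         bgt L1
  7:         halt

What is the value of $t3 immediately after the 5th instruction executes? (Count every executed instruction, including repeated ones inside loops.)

$t3=4
$t6=6
$t3=4+17=21
$t6=6-1=5
cmp $t6, 3  (cmp 5,3)
After step 5: $t3 = 21.

21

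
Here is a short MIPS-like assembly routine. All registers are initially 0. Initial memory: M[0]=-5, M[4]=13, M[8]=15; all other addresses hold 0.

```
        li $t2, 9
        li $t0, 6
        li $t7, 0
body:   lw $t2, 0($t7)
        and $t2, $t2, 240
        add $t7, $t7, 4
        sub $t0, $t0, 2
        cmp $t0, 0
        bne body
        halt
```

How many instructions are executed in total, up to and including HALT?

22

after li $t2, 9: $t2=9
after li $t0, 6: $t0=6
after li $t7, 0: $t7=0
after lw $t2, 0($t7): $t2=M[0]=-5
after and $t2, $t2, 240: $t2=(-5)&240=240
after add $t7, $t7, 4: $t7=0+4=4
after sub $t0, $t0, 2: $t0=6-2=4
cmp $t0, 0  (cmp 4,0)
bne body: taken
after lw $t2, 0($t7): $t2=M[4]=13
after and $t2, $t2, 240: $t2=13&240=0
after add $t7, $t7, 4: $t7=4+4=8
after sub $t0, $t0, 2: $t0=4-2=2
cmp $t0, 0  (cmp 2,0)
bne body: taken
after lw $t2, 0($t7): $t2=M[8]=15
after and $t2, $t2, 240: $t2=15&240=0
after add $t7, $t7, 4: $t7=8+4=12
after sub $t0, $t0, 2: $t0=2-2=0
cmp $t0, 0  (cmp 0,0)
bne body: not taken
halt.
Total executed instructions: 22.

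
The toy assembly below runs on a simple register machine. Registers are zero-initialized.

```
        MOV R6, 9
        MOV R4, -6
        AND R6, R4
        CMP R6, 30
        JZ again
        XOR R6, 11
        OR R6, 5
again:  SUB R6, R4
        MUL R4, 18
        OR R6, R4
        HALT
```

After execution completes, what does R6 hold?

after MOV R6, 9: R6=9
after MOV R4, -6: R4=-6
after AND R6, R4: R6=9&(-6)=8
CMP R6, 30  (cmp 8,30)
JZ again: not taken
after XOR R6, 11: R6=8^11=3
after OR R6, 5: R6=3|5=7
after SUB R6, R4: R6=7-(-6)=13
after MUL R4, 18: R4=(-6)*18=-108
after OR R6, R4: R6=13|(-108)=-99
halt.

-99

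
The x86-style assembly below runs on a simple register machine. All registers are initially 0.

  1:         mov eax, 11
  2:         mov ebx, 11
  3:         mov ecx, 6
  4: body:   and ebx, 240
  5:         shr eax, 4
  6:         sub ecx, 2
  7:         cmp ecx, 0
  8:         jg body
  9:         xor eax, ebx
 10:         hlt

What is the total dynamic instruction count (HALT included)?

20

eax=11
ebx=11
ecx=6
ebx=11&240=0
eax=11>>4=0
ecx=6-2=4
cmp ecx, 0  (cmp 4,0)
jg body: taken
ebx=0&240=0
eax=0>>4=0
ecx=4-2=2
cmp ecx, 0  (cmp 2,0)
jg body: taken
ebx=0&240=0
eax=0>>4=0
ecx=2-2=0
cmp ecx, 0  (cmp 0,0)
jg body: not taken
eax=0^0=0
halt.
Total executed instructions: 20.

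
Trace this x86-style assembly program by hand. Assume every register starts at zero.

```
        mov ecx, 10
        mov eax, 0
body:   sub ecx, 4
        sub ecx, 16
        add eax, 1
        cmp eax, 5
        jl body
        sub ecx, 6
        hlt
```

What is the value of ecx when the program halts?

after mov ecx, 10: ecx=10
after mov eax, 0: eax=0
after sub ecx, 4: ecx=10-4=6
after sub ecx, 16: ecx=6-16=-10
after add eax, 1: eax=0+1=1
cmp eax, 5  (cmp 1,5)
jl body: taken
after sub ecx, 4: ecx=(-10)-4=-14
after sub ecx, 16: ecx=(-14)-16=-30
after add eax, 1: eax=1+1=2
cmp eax, 5  (cmp 2,5)
jl body: taken
after sub ecx, 4: ecx=(-30)-4=-34
after sub ecx, 16: ecx=(-34)-16=-50
after add eax, 1: eax=2+1=3
cmp eax, 5  (cmp 3,5)
jl body: taken
after sub ecx, 4: ecx=(-50)-4=-54
after sub ecx, 16: ecx=(-54)-16=-70
after add eax, 1: eax=3+1=4
cmp eax, 5  (cmp 4,5)
jl body: taken
after sub ecx, 4: ecx=(-70)-4=-74
after sub ecx, 16: ecx=(-74)-16=-90
after add eax, 1: eax=4+1=5
cmp eax, 5  (cmp 5,5)
jl body: not taken
after sub ecx, 6: ecx=(-90)-6=-96
halt.

-96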